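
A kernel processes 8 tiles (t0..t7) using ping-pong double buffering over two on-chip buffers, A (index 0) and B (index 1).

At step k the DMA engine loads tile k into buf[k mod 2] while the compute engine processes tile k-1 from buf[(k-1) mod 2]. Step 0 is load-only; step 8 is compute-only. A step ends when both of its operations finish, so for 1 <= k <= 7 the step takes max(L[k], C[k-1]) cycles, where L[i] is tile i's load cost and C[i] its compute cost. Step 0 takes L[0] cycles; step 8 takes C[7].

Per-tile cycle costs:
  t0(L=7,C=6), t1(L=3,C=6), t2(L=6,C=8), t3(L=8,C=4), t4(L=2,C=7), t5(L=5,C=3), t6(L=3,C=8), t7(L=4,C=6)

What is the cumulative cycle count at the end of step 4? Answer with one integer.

end_cycle[4] = 31

[0] DMA t0→A (7c) ∥ CU idle ⇒ 7c, clock 7
[1] DMA t1→B (3c) ∥ CU A:t0 (6c) ⇒ 6c, clock 13
[2] DMA t2→A (6c) ∥ CU B:t1 (6c) ⇒ 6c, clock 19
[3] DMA t3→B (8c) ∥ CU A:t2 (8c) ⇒ 8c, clock 27
[4] DMA t4→A (2c) ∥ CU B:t3 (4c) ⇒ 4c, clock 31
[5] DMA t5→B (5c) ∥ CU A:t4 (7c) ⇒ 7c, clock 38
[6] DMA t6→A (3c) ∥ CU B:t5 (3c) ⇒ 3c, clock 41
[7] DMA t7→B (4c) ∥ CU A:t6 (8c) ⇒ 8c, clock 49
[8] DMA idle ∥ CU B:t7 (6c) ⇒ 6c, clock 55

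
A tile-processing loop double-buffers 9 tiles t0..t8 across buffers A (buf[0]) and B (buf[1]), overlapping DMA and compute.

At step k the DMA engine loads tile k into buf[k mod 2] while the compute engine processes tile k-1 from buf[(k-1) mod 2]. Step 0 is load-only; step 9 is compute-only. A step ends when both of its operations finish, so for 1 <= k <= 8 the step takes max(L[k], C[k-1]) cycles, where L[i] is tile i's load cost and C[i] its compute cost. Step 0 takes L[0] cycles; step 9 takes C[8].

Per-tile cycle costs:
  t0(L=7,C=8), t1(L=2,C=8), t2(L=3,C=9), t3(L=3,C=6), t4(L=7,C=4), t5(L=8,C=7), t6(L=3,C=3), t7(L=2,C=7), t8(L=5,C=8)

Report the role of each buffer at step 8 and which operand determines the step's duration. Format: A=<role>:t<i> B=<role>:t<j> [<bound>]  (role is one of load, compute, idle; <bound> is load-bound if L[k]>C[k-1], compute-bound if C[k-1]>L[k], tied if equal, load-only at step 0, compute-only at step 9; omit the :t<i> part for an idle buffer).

[0] DMA t0→A (7c) ∥ CU idle ⇒ 7c, clock 7
[1] DMA t1→B (2c) ∥ CU A:t0 (8c) ⇒ 8c, clock 15
[2] DMA t2→A (3c) ∥ CU B:t1 (8c) ⇒ 8c, clock 23
[3] DMA t3→B (3c) ∥ CU A:t2 (9c) ⇒ 9c, clock 32
[4] DMA t4→A (7c) ∥ CU B:t3 (6c) ⇒ 7c, clock 39
[5] DMA t5→B (8c) ∥ CU A:t4 (4c) ⇒ 8c, clock 47
[6] DMA t6→A (3c) ∥ CU B:t5 (7c) ⇒ 7c, clock 54
[7] DMA t7→B (2c) ∥ CU A:t6 (3c) ⇒ 3c, clock 57
[8] DMA t8→A (5c) ∥ CU B:t7 (7c) ⇒ 7c, clock 64
[9] DMA idle ∥ CU A:t8 (8c) ⇒ 8c, clock 72

step 8: A=load:t8 B=compute:t7 [compute-bound]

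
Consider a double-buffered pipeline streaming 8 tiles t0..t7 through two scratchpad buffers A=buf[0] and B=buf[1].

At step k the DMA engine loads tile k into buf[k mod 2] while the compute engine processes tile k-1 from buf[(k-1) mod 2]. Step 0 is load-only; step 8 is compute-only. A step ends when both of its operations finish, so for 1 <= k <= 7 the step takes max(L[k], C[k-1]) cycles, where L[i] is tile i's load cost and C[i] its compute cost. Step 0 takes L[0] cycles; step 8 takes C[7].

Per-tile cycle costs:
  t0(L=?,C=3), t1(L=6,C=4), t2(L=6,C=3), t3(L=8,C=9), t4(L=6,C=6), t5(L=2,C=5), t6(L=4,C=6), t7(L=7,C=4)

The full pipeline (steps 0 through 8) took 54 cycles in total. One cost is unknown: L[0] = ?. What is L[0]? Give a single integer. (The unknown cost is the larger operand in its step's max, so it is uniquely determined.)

L[0] = 3

step 0 | dur = L[0]=? = L[0]  (unknown; binding)
step 1 | dur = max(L[1]=6, C[0]=3) = 6
step 2 | dur = max(L[2]=6, C[1]=4) = 6
step 3 | dur = max(L[3]=8, C[2]=3) = 8
step 4 | dur = max(L[4]=6, C[3]=9) = 9
step 5 | dur = max(L[5]=2, C[4]=6) = 6
step 6 | dur = max(L[6]=4, C[5]=5) = 5
step 7 | dur = max(L[7]=7, C[6]=6) = 7
step 8 | dur = C[7]=4 = 4
sum of known step durations = 51
dur[0] = total - known = 54 - 51 = 3
L[0] is the binding max in step 0, so L[0] = dur[0] = 3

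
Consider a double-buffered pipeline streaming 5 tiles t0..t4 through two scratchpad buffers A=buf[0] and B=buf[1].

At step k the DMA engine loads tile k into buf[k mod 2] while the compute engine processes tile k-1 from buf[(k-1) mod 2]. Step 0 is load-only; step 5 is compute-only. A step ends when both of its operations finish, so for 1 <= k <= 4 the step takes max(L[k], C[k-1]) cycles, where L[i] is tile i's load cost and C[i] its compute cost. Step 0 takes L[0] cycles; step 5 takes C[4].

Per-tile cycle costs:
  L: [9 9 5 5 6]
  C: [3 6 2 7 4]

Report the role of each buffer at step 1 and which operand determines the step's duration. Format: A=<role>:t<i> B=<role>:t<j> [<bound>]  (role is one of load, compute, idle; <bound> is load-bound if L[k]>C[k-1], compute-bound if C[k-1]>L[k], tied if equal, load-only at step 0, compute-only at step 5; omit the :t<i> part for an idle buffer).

step 1: A=compute:t0 B=load:t1 [load-bound]

  0. 9=9c; end=9; A:t0 B:-
  1. max(9,3)=9c; end=18; A:t0 B:t1
  2. max(5,6)=6c; end=24; A:t2 B:t1
  3. max(5,2)=5c; end=29; A:t2 B:t3
  4. max(6,7)=7c; end=36; A:t4 B:t3
  5. 4=4c; end=40; A:t4 B:t3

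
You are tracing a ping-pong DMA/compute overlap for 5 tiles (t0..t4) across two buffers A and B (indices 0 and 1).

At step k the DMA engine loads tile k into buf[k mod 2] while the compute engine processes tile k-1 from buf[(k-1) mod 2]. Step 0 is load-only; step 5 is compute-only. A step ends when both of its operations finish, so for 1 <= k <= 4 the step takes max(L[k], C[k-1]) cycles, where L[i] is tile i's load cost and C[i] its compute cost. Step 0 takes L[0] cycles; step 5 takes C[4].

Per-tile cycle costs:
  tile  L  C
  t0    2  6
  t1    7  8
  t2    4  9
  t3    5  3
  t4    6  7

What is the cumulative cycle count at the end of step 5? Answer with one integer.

end_cycle[5] = 39

  0. 2=2c; end=2; A:t0 B:-
  1. max(7,6)=7c; end=9; A:t0 B:t1
  2. max(4,8)=8c; end=17; A:t2 B:t1
  3. max(5,9)=9c; end=26; A:t2 B:t3
  4. max(6,3)=6c; end=32; A:t4 B:t3
  5. 7=7c; end=39; A:t4 B:t3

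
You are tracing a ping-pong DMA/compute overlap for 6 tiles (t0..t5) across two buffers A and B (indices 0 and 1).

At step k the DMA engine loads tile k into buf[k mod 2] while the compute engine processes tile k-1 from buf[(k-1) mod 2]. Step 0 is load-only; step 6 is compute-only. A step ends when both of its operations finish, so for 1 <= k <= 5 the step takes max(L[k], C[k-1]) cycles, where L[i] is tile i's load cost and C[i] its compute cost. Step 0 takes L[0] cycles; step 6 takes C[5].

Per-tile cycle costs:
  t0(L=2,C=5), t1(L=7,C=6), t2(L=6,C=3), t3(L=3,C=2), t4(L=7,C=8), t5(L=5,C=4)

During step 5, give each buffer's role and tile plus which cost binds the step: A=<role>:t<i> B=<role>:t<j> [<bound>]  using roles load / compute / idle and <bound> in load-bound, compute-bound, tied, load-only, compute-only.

[0] DMA t0→A (2c) ∥ CU idle ⇒ 2c, clock 2
[1] DMA t1→B (7c) ∥ CU A:t0 (5c) ⇒ 7c, clock 9
[2] DMA t2→A (6c) ∥ CU B:t1 (6c) ⇒ 6c, clock 15
[3] DMA t3→B (3c) ∥ CU A:t2 (3c) ⇒ 3c, clock 18
[4] DMA t4→A (7c) ∥ CU B:t3 (2c) ⇒ 7c, clock 25
[5] DMA t5→B (5c) ∥ CU A:t4 (8c) ⇒ 8c, clock 33
[6] DMA idle ∥ CU B:t5 (4c) ⇒ 4c, clock 37

step 5: A=compute:t4 B=load:t5 [compute-bound]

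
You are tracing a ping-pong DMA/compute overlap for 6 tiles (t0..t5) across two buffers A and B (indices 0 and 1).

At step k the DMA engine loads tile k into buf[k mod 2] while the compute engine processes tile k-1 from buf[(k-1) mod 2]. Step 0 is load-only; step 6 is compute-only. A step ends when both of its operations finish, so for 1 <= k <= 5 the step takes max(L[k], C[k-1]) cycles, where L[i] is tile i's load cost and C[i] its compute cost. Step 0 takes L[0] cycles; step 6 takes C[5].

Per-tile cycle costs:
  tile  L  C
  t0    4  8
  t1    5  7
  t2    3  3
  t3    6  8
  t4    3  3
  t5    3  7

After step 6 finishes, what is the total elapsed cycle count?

[0] DMA t0→A (4c) ∥ CU idle ⇒ 4c, clock 4
[1] DMA t1→B (5c) ∥ CU A:t0 (8c) ⇒ 8c, clock 12
[2] DMA t2→A (3c) ∥ CU B:t1 (7c) ⇒ 7c, clock 19
[3] DMA t3→B (6c) ∥ CU A:t2 (3c) ⇒ 6c, clock 25
[4] DMA t4→A (3c) ∥ CU B:t3 (8c) ⇒ 8c, clock 33
[5] DMA t5→B (3c) ∥ CU A:t4 (3c) ⇒ 3c, clock 36
[6] DMA idle ∥ CU B:t5 (7c) ⇒ 7c, clock 43

end_cycle[6] = 43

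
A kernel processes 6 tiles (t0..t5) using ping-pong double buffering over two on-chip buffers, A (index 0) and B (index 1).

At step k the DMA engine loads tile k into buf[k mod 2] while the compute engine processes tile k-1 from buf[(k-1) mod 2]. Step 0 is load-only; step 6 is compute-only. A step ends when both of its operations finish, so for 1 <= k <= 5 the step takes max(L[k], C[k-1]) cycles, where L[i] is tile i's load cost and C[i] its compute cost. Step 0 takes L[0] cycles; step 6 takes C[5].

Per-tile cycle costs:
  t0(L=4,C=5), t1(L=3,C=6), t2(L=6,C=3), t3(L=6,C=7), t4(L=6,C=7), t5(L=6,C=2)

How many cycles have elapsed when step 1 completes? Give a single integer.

step 0: L[0]=4 → dur=4, Σ=4 | A=load:t0 B=idle [load-only]
step 1: L[1]=3 C[0]=5 → dur=5, Σ=9 | A=compute:t0 B=load:t1 [compute-bound]
step 2: L[2]=6 C[1]=6 → dur=6, Σ=15 | A=load:t2 B=compute:t1 [tied]
step 3: L[3]=6 C[2]=3 → dur=6, Σ=21 | A=compute:t2 B=load:t3 [load-bound]
step 4: L[4]=6 C[3]=7 → dur=7, Σ=28 | A=load:t4 B=compute:t3 [compute-bound]
step 5: L[5]=6 C[4]=7 → dur=7, Σ=35 | A=compute:t4 B=load:t5 [compute-bound]
step 6: C[5]=2 → dur=2, Σ=37 | A=idle B=compute:t5 [compute-only]

end_cycle[1] = 9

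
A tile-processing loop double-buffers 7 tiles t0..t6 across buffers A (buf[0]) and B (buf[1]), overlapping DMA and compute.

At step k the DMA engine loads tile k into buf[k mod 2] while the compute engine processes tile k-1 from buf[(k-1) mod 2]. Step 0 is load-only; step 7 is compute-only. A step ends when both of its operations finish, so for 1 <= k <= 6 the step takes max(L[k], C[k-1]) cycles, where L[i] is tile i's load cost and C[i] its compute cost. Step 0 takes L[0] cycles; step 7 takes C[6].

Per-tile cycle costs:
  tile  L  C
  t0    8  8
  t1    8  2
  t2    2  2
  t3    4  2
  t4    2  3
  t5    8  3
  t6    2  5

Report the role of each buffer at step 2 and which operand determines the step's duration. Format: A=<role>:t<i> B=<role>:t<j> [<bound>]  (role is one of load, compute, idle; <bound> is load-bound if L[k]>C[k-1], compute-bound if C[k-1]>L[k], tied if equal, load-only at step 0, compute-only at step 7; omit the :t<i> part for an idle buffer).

k=0 load=t0/8c comp=- wait=8 total=8
k=1 load=t1/8c comp=t0/8c wait=8 total=16
k=2 load=t2/2c comp=t1/2c wait=2 total=18
k=3 load=t3/4c comp=t2/2c wait=4 total=22
k=4 load=t4/2c comp=t3/2c wait=2 total=24
k=5 load=t5/8c comp=t4/3c wait=8 total=32
k=6 load=t6/2c comp=t5/3c wait=3 total=35
k=7 load=- comp=t6/5c wait=5 total=40

step 2: A=load:t2 B=compute:t1 [tied]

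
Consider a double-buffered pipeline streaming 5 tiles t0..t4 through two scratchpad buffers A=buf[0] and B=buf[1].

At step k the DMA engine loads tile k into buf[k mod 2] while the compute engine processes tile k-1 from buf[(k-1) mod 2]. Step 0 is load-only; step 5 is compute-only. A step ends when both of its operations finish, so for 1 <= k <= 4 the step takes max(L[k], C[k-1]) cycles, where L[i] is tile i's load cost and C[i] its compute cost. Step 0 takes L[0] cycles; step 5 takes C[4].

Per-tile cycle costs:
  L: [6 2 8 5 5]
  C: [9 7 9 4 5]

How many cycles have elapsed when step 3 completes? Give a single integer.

  0. 6=6c; end=6; A:t0 B:-
  1. max(2,9)=9c; end=15; A:t0 B:t1
  2. max(8,7)=8c; end=23; A:t2 B:t1
  3. max(5,9)=9c; end=32; A:t2 B:t3
  4. max(5,4)=5c; end=37; A:t4 B:t3
  5. 5=5c; end=42; A:t4 B:t3

end_cycle[3] = 32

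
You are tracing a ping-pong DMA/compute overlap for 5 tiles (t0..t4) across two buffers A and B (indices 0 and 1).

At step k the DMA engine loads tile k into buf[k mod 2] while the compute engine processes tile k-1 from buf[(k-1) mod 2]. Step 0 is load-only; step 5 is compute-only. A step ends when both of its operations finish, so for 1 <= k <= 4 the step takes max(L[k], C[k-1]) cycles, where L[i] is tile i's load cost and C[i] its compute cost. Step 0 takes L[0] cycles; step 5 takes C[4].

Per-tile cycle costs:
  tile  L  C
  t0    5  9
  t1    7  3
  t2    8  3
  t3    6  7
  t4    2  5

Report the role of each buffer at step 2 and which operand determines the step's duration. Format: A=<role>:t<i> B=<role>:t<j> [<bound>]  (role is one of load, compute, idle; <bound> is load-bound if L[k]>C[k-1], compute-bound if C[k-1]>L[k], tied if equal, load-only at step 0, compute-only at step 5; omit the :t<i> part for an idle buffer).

step 2: A=load:t2 B=compute:t1 [load-bound]

  0. 5=5c; end=5; A:t0 B:-
  1. max(7,9)=9c; end=14; A:t0 B:t1
  2. max(8,3)=8c; end=22; A:t2 B:t1
  3. max(6,3)=6c; end=28; A:t2 B:t3
  4. max(2,7)=7c; end=35; A:t4 B:t3
  5. 5=5c; end=40; A:t4 B:t3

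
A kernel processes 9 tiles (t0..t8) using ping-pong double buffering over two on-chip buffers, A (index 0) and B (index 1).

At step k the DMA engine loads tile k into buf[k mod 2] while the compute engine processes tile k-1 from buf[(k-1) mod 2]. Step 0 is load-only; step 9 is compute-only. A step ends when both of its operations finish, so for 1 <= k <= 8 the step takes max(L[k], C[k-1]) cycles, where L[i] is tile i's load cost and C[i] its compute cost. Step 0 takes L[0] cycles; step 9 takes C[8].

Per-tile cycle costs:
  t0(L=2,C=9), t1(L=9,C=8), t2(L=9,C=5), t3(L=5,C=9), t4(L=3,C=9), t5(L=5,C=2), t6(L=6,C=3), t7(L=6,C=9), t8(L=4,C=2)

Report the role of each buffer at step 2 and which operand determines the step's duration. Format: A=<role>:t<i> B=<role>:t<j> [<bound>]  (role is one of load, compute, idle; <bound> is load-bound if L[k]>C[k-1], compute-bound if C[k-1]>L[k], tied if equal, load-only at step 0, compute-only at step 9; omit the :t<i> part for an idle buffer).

step 2: A=load:t2 B=compute:t1 [load-bound]

  0. 2=2c; end=2; A:t0 B:-
  1. max(9,9)=9c; end=11; A:t0 B:t1
  2. max(9,8)=9c; end=20; A:t2 B:t1
  3. max(5,5)=5c; end=25; A:t2 B:t3
  4. max(3,9)=9c; end=34; A:t4 B:t3
  5. max(5,9)=9c; end=43; A:t4 B:t5
  6. max(6,2)=6c; end=49; A:t6 B:t5
  7. max(6,3)=6c; end=55; A:t6 B:t7
  8. max(4,9)=9c; end=64; A:t8 B:t7
  9. 2=2c; end=66; A:t8 B:t7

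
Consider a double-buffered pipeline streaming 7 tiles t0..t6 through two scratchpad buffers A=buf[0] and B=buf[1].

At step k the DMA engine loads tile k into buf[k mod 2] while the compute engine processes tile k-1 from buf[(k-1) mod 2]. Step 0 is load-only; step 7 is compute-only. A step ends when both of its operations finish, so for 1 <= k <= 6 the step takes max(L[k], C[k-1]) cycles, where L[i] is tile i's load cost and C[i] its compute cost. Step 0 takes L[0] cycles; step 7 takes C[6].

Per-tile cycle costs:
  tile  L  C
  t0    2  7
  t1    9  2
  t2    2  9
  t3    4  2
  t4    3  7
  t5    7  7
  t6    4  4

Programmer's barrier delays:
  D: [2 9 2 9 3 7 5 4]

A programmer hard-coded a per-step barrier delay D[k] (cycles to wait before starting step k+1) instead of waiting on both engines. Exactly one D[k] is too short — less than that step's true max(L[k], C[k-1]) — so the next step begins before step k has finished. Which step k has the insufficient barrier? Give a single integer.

hazard at step 6

k=0 barrier L[0]=2→2c, D[0]=2 ok
k=1 barrier max(L[1]=9,C[0]=7)→9c, D[1]=9 ok
k=2 barrier max(L[2]=2,C[1]=2)→2c, D[2]=2 ok
k=3 barrier max(L[3]=4,C[2]=9)→9c, D[3]=9 ok
k=4 barrier max(L[4]=3,C[3]=2)→3c, D[4]=3 ok
k=5 barrier max(L[5]=7,C[4]=7)→7c, D[5]=7 ok
k=6 barrier max(L[6]=4,C[5]=7)→7c, D[6]=5 SHORT
k=7 barrier C[6]=4→4c, D[7]=4 ok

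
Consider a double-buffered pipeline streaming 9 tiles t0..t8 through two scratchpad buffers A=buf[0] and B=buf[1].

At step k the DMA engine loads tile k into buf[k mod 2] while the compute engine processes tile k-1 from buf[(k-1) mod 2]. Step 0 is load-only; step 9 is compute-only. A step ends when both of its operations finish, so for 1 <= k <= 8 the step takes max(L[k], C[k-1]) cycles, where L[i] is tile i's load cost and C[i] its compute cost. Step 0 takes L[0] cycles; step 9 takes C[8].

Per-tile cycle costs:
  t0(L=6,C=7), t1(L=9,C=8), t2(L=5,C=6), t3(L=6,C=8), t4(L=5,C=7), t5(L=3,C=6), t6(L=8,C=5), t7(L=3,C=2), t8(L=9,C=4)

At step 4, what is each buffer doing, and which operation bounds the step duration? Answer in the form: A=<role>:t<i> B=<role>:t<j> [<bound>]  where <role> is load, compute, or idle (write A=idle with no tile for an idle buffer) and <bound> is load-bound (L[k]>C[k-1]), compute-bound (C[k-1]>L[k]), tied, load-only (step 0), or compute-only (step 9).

k=0 load=t0/6c comp=- wait=6 total=6
k=1 load=t1/9c comp=t0/7c wait=9 total=15
k=2 load=t2/5c comp=t1/8c wait=8 total=23
k=3 load=t3/6c comp=t2/6c wait=6 total=29
k=4 load=t4/5c comp=t3/8c wait=8 total=37
k=5 load=t5/3c comp=t4/7c wait=7 total=44
k=6 load=t6/8c comp=t5/6c wait=8 total=52
k=7 load=t7/3c comp=t6/5c wait=5 total=57
k=8 load=t8/9c comp=t7/2c wait=9 total=66
k=9 load=- comp=t8/4c wait=4 total=70

step 4: A=load:t4 B=compute:t3 [compute-bound]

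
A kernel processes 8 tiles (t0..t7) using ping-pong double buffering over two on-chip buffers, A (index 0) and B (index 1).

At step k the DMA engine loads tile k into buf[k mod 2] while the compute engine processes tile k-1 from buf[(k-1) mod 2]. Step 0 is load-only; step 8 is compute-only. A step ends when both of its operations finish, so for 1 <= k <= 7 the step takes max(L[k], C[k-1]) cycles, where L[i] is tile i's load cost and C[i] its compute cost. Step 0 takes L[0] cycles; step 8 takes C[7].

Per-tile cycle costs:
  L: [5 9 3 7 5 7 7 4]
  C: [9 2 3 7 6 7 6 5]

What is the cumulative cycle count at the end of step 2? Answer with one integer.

  0. 5=5c; end=5; A:t0 B:-
  1. max(9,9)=9c; end=14; A:t0 B:t1
  2. max(3,2)=3c; end=17; A:t2 B:t1
  3. max(7,3)=7c; end=24; A:t2 B:t3
  4. max(5,7)=7c; end=31; A:t4 B:t3
  5. max(7,6)=7c; end=38; A:t4 B:t5
  6. max(7,7)=7c; end=45; A:t6 B:t5
  7. max(4,6)=6c; end=51; A:t6 B:t7
  8. 5=5c; end=56; A:t6 B:t7

end_cycle[2] = 17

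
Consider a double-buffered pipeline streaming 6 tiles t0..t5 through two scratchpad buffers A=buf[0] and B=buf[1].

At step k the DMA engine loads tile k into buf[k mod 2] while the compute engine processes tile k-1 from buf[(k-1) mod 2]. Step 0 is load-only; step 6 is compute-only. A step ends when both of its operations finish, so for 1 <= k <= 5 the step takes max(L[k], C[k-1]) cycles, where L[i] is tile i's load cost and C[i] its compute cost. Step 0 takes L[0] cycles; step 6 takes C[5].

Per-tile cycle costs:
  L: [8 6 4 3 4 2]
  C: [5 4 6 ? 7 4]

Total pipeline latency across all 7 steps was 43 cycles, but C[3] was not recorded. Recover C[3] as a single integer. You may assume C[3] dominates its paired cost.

C[3] = 8

step 0 → dur = L[0]=8 = 8
step 1 → dur = max(L[1]=6, C[0]=5) = 6
step 2 → dur = max(L[2]=4, C[1]=4) = 4
step 3 → dur = max(L[3]=3, C[2]=6) = 6
step 4 → dur = max(L[4]=4, C[3]=?) = C[3]  (unknown; binding)
step 5 → dur = max(L[5]=2, C[4]=7) = 7
step 6 → dur = C[5]=4 = 4
sum of known step durations = 35
dur[4] = total - known = 43 - 35 = 8
C[3] is the binding max in step 4, so C[3] = dur[4] = 8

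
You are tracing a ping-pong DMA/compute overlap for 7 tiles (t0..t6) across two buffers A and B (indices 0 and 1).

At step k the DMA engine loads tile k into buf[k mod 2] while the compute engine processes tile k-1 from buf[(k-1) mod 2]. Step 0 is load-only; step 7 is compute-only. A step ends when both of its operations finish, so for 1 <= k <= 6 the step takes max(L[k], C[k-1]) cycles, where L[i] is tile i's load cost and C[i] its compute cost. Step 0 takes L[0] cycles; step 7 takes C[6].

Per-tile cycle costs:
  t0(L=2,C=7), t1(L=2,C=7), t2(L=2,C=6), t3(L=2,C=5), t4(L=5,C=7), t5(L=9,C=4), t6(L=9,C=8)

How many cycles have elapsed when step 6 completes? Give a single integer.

end_cycle[6] = 45

step 0: L[0]=2 → dur=2, Σ=2 | A=load:t0 B=idle [load-only]
step 1: L[1]=2 C[0]=7 → dur=7, Σ=9 | A=compute:t0 B=load:t1 [compute-bound]
step 2: L[2]=2 C[1]=7 → dur=7, Σ=16 | A=load:t2 B=compute:t1 [compute-bound]
step 3: L[3]=2 C[2]=6 → dur=6, Σ=22 | A=compute:t2 B=load:t3 [compute-bound]
step 4: L[4]=5 C[3]=5 → dur=5, Σ=27 | A=load:t4 B=compute:t3 [tied]
step 5: L[5]=9 C[4]=7 → dur=9, Σ=36 | A=compute:t4 B=load:t5 [load-bound]
step 6: L[6]=9 C[5]=4 → dur=9, Σ=45 | A=load:t6 B=compute:t5 [load-bound]
step 7: C[6]=8 → dur=8, Σ=53 | A=compute:t6 B=idle [compute-only]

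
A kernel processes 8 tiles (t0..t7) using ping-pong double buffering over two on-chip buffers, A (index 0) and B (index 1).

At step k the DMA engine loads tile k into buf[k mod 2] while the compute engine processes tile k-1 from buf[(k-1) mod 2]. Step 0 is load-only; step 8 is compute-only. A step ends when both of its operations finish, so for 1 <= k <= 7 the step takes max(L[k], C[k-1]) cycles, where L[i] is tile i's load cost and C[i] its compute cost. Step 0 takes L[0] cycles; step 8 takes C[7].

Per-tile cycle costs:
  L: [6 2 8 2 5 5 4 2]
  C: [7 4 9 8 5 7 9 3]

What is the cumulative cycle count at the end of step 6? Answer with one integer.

[0] DMA t0→A (6c) ∥ CU idle ⇒ 6c, clock 6
[1] DMA t1→B (2c) ∥ CU A:t0 (7c) ⇒ 7c, clock 13
[2] DMA t2→A (8c) ∥ CU B:t1 (4c) ⇒ 8c, clock 21
[3] DMA t3→B (2c) ∥ CU A:t2 (9c) ⇒ 9c, clock 30
[4] DMA t4→A (5c) ∥ CU B:t3 (8c) ⇒ 8c, clock 38
[5] DMA t5→B (5c) ∥ CU A:t4 (5c) ⇒ 5c, clock 43
[6] DMA t6→A (4c) ∥ CU B:t5 (7c) ⇒ 7c, clock 50
[7] DMA t7→B (2c) ∥ CU A:t6 (9c) ⇒ 9c, clock 59
[8] DMA idle ∥ CU B:t7 (3c) ⇒ 3c, clock 62

end_cycle[6] = 50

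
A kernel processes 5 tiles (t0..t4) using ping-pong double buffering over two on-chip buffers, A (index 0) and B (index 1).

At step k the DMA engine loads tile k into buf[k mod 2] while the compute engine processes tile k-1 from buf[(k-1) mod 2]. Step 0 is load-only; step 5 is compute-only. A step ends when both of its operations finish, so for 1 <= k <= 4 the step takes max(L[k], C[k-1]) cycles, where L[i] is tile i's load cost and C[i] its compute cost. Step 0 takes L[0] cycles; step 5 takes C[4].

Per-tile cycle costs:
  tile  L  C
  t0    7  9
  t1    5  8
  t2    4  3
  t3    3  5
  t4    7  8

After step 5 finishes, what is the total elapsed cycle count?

end_cycle[5] = 42

  0. 7=7c; end=7; A:t0 B:-
  1. max(5,9)=9c; end=16; A:t0 B:t1
  2. max(4,8)=8c; end=24; A:t2 B:t1
  3. max(3,3)=3c; end=27; A:t2 B:t3
  4. max(7,5)=7c; end=34; A:t4 B:t3
  5. 8=8c; end=42; A:t4 B:t3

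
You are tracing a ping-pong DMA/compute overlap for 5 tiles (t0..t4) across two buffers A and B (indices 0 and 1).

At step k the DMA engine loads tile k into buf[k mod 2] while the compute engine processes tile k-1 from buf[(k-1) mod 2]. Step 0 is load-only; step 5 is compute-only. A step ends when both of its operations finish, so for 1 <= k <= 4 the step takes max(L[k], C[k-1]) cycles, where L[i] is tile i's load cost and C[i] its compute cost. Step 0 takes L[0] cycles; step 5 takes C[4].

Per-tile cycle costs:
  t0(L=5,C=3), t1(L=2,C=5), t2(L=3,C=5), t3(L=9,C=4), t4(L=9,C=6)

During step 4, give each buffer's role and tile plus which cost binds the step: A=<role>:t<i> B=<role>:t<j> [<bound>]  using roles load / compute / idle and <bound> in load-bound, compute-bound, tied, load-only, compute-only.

step 4: A=load:t4 B=compute:t3 [load-bound]

  0. 5=5c; end=5; A:t0 B:-
  1. max(2,3)=3c; end=8; A:t0 B:t1
  2. max(3,5)=5c; end=13; A:t2 B:t1
  3. max(9,5)=9c; end=22; A:t2 B:t3
  4. max(9,4)=9c; end=31; A:t4 B:t3
  5. 6=6c; end=37; A:t4 B:t3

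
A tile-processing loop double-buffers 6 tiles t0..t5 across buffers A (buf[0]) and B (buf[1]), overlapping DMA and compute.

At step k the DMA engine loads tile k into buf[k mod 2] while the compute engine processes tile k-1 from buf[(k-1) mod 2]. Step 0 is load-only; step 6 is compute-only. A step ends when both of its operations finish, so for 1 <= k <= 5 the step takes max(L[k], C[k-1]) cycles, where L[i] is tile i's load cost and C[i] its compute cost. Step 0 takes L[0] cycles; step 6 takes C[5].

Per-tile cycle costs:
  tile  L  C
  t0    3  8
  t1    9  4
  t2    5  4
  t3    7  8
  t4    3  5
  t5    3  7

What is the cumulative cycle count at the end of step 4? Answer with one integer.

step 0: L[0]=3 → dur=3, Σ=3 | A=load:t0 B=idle [load-only]
step 1: L[1]=9 C[0]=8 → dur=9, Σ=12 | A=compute:t0 B=load:t1 [load-bound]
step 2: L[2]=5 C[1]=4 → dur=5, Σ=17 | A=load:t2 B=compute:t1 [load-bound]
step 3: L[3]=7 C[2]=4 → dur=7, Σ=24 | A=compute:t2 B=load:t3 [load-bound]
step 4: L[4]=3 C[3]=8 → dur=8, Σ=32 | A=load:t4 B=compute:t3 [compute-bound]
step 5: L[5]=3 C[4]=5 → dur=5, Σ=37 | A=compute:t4 B=load:t5 [compute-bound]
step 6: C[5]=7 → dur=7, Σ=44 | A=idle B=compute:t5 [compute-only]

end_cycle[4] = 32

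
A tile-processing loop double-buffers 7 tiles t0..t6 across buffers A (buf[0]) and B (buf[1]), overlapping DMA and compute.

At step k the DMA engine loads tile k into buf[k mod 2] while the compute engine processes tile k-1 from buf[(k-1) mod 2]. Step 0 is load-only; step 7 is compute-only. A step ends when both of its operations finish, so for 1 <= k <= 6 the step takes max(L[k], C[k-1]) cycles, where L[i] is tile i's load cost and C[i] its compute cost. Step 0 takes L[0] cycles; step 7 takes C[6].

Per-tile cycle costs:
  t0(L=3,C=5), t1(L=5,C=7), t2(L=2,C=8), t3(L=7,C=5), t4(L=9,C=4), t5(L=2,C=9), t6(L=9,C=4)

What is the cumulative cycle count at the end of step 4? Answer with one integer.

end_cycle[4] = 32

  0. 3=3c; end=3; A:t0 B:-
  1. max(5,5)=5c; end=8; A:t0 B:t1
  2. max(2,7)=7c; end=15; A:t2 B:t1
  3. max(7,8)=8c; end=23; A:t2 B:t3
  4. max(9,5)=9c; end=32; A:t4 B:t3
  5. max(2,4)=4c; end=36; A:t4 B:t5
  6. max(9,9)=9c; end=45; A:t6 B:t5
  7. 4=4c; end=49; A:t6 B:t5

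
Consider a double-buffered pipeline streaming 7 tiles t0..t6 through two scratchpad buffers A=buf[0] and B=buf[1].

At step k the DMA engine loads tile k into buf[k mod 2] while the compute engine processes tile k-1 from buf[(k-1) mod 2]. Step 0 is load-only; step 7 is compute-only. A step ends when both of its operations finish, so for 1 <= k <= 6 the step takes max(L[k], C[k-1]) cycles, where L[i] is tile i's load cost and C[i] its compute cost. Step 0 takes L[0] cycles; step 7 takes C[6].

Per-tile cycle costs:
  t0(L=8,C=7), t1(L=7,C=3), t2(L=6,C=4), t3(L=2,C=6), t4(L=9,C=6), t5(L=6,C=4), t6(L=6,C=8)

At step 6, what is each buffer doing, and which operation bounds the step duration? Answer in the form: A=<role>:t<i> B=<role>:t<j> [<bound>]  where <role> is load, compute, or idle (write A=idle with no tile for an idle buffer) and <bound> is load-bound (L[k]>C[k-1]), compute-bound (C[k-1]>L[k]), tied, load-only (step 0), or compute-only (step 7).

step 6: A=load:t6 B=compute:t5 [load-bound]

k=0 load=t0/8c comp=- wait=8 total=8
k=1 load=t1/7c comp=t0/7c wait=7 total=15
k=2 load=t2/6c comp=t1/3c wait=6 total=21
k=3 load=t3/2c comp=t2/4c wait=4 total=25
k=4 load=t4/9c comp=t3/6c wait=9 total=34
k=5 load=t5/6c comp=t4/6c wait=6 total=40
k=6 load=t6/6c comp=t5/4c wait=6 total=46
k=7 load=- comp=t6/8c wait=8 total=54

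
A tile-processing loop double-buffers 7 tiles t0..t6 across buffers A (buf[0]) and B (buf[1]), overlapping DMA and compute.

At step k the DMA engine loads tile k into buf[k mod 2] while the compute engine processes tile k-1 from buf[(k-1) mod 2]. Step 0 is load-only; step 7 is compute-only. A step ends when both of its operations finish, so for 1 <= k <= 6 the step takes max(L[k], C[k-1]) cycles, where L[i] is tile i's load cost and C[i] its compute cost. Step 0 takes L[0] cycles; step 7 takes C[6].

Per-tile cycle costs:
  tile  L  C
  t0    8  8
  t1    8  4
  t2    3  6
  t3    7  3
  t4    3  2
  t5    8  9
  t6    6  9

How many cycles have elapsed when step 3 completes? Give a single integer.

end_cycle[3] = 27

k=0 load=t0/8c comp=- wait=8 total=8
k=1 load=t1/8c comp=t0/8c wait=8 total=16
k=2 load=t2/3c comp=t1/4c wait=4 total=20
k=3 load=t3/7c comp=t2/6c wait=7 total=27
k=4 load=t4/3c comp=t3/3c wait=3 total=30
k=5 load=t5/8c comp=t4/2c wait=8 total=38
k=6 load=t6/6c comp=t5/9c wait=9 total=47
k=7 load=- comp=t6/9c wait=9 total=56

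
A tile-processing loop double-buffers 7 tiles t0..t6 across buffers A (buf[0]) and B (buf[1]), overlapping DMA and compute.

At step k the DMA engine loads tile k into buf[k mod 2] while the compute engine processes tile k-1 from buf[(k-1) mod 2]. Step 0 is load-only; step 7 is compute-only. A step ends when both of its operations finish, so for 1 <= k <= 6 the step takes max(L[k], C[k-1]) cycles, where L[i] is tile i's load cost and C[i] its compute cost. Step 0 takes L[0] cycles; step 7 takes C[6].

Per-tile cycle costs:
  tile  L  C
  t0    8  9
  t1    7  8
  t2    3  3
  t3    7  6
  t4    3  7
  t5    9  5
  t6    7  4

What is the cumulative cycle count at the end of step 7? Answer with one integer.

[0] DMA t0→A (8c) ∥ CU idle ⇒ 8c, clock 8
[1] DMA t1→B (7c) ∥ CU A:t0 (9c) ⇒ 9c, clock 17
[2] DMA t2→A (3c) ∥ CU B:t1 (8c) ⇒ 8c, clock 25
[3] DMA t3→B (7c) ∥ CU A:t2 (3c) ⇒ 7c, clock 32
[4] DMA t4→A (3c) ∥ CU B:t3 (6c) ⇒ 6c, clock 38
[5] DMA t5→B (9c) ∥ CU A:t4 (7c) ⇒ 9c, clock 47
[6] DMA t6→A (7c) ∥ CU B:t5 (5c) ⇒ 7c, clock 54
[7] DMA idle ∥ CU A:t6 (4c) ⇒ 4c, clock 58

end_cycle[7] = 58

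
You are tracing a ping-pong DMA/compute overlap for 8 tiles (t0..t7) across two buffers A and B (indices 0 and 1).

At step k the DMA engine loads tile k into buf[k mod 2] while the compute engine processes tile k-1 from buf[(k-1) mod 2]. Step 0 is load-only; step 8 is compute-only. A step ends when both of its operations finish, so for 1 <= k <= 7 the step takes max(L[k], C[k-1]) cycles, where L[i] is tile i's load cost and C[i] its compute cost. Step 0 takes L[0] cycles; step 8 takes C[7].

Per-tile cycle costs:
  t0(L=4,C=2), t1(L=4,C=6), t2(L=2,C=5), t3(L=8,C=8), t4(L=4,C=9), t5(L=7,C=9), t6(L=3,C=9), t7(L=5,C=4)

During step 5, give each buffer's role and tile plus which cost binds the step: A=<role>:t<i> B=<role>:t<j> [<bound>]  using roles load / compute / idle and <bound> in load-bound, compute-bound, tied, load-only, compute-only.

step 0: L[0]=4 → dur=4, Σ=4 | A=load:t0 B=idle [load-only]
step 1: L[1]=4 C[0]=2 → dur=4, Σ=8 | A=compute:t0 B=load:t1 [load-bound]
step 2: L[2]=2 C[1]=6 → dur=6, Σ=14 | A=load:t2 B=compute:t1 [compute-bound]
step 3: L[3]=8 C[2]=5 → dur=8, Σ=22 | A=compute:t2 B=load:t3 [load-bound]
step 4: L[4]=4 C[3]=8 → dur=8, Σ=30 | A=load:t4 B=compute:t3 [compute-bound]
step 5: L[5]=7 C[4]=9 → dur=9, Σ=39 | A=compute:t4 B=load:t5 [compute-bound]
step 6: L[6]=3 C[5]=9 → dur=9, Σ=48 | A=load:t6 B=compute:t5 [compute-bound]
step 7: L[7]=5 C[6]=9 → dur=9, Σ=57 | A=compute:t6 B=load:t7 [compute-bound]
step 8: C[7]=4 → dur=4, Σ=61 | A=idle B=compute:t7 [compute-only]

step 5: A=compute:t4 B=load:t5 [compute-bound]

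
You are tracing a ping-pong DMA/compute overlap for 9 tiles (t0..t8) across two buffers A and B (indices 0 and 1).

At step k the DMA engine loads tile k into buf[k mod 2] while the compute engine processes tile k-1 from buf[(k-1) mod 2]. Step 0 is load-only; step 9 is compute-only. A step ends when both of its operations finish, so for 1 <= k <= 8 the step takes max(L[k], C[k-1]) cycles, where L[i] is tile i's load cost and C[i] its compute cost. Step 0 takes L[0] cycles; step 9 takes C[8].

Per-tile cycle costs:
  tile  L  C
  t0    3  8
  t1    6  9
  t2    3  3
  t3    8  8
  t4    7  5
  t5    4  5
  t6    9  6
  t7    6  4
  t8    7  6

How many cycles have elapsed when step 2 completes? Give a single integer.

[0] DMA t0→A (3c) ∥ CU idle ⇒ 3c, clock 3
[1] DMA t1→B (6c) ∥ CU A:t0 (8c) ⇒ 8c, clock 11
[2] DMA t2→A (3c) ∥ CU B:t1 (9c) ⇒ 9c, clock 20
[3] DMA t3→B (8c) ∥ CU A:t2 (3c) ⇒ 8c, clock 28
[4] DMA t4→A (7c) ∥ CU B:t3 (8c) ⇒ 8c, clock 36
[5] DMA t5→B (4c) ∥ CU A:t4 (5c) ⇒ 5c, clock 41
[6] DMA t6→A (9c) ∥ CU B:t5 (5c) ⇒ 9c, clock 50
[7] DMA t7→B (6c) ∥ CU A:t6 (6c) ⇒ 6c, clock 56
[8] DMA t8→A (7c) ∥ CU B:t7 (4c) ⇒ 7c, clock 63
[9] DMA idle ∥ CU A:t8 (6c) ⇒ 6c, clock 69

end_cycle[2] = 20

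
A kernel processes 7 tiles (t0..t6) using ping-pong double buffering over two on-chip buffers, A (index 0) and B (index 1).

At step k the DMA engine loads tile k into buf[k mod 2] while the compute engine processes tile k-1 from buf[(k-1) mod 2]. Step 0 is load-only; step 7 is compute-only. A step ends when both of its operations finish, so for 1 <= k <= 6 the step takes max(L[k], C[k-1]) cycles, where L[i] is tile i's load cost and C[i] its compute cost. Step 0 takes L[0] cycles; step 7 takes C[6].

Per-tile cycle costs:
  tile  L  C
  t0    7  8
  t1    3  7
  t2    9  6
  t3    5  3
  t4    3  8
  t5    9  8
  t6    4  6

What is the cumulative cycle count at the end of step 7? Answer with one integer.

k=0 load=t0/7c comp=- wait=7 total=7
k=1 load=t1/3c comp=t0/8c wait=8 total=15
k=2 load=t2/9c comp=t1/7c wait=9 total=24
k=3 load=t3/5c comp=t2/6c wait=6 total=30
k=4 load=t4/3c comp=t3/3c wait=3 total=33
k=5 load=t5/9c comp=t4/8c wait=9 total=42
k=6 load=t6/4c comp=t5/8c wait=8 total=50
k=7 load=- comp=t6/6c wait=6 total=56

end_cycle[7] = 56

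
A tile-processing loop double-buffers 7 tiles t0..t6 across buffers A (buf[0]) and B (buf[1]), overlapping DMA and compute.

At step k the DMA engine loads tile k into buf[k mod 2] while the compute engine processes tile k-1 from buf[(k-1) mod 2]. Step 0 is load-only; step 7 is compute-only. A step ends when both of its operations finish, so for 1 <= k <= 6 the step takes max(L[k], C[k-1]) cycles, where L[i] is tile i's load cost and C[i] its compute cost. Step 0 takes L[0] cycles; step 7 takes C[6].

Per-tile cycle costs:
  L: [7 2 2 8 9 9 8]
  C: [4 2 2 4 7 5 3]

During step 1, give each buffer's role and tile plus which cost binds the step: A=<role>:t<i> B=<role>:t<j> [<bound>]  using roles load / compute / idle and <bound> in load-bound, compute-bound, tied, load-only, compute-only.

[0] DMA t0→A (7c) ∥ CU idle ⇒ 7c, clock 7
[1] DMA t1→B (2c) ∥ CU A:t0 (4c) ⇒ 4c, clock 11
[2] DMA t2→A (2c) ∥ CU B:t1 (2c) ⇒ 2c, clock 13
[3] DMA t3→B (8c) ∥ CU A:t2 (2c) ⇒ 8c, clock 21
[4] DMA t4→A (9c) ∥ CU B:t3 (4c) ⇒ 9c, clock 30
[5] DMA t5→B (9c) ∥ CU A:t4 (7c) ⇒ 9c, clock 39
[6] DMA t6→A (8c) ∥ CU B:t5 (5c) ⇒ 8c, clock 47
[7] DMA idle ∥ CU A:t6 (3c) ⇒ 3c, clock 50

step 1: A=compute:t0 B=load:t1 [compute-bound]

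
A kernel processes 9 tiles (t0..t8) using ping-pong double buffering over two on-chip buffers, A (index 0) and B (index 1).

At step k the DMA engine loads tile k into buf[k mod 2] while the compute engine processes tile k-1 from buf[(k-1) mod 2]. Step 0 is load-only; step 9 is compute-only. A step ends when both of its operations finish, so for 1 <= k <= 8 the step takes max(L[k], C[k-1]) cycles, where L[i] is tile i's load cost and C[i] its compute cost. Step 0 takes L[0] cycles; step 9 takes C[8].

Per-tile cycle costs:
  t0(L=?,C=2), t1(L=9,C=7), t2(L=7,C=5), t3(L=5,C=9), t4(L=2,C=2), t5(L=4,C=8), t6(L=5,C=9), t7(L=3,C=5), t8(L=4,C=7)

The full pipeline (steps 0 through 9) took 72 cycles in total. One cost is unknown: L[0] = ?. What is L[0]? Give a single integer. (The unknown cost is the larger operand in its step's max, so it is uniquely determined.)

L[0] = 9

step 0 → dur = L[0]=? = L[0]  (unknown; binding)
step 1 → dur = max(L[1]=9, C[0]=2) = 9
step 2 → dur = max(L[2]=7, C[1]=7) = 7
step 3 → dur = max(L[3]=5, C[2]=5) = 5
step 4 → dur = max(L[4]=2, C[3]=9) = 9
step 5 → dur = max(L[5]=4, C[4]=2) = 4
step 6 → dur = max(L[6]=5, C[5]=8) = 8
step 7 → dur = max(L[7]=3, C[6]=9) = 9
step 8 → dur = max(L[8]=4, C[7]=5) = 5
step 9 → dur = C[8]=7 = 7
sum of known step durations = 63
dur[0] = total - known = 72 - 63 = 9
L[0] is the binding max in step 0, so L[0] = dur[0] = 9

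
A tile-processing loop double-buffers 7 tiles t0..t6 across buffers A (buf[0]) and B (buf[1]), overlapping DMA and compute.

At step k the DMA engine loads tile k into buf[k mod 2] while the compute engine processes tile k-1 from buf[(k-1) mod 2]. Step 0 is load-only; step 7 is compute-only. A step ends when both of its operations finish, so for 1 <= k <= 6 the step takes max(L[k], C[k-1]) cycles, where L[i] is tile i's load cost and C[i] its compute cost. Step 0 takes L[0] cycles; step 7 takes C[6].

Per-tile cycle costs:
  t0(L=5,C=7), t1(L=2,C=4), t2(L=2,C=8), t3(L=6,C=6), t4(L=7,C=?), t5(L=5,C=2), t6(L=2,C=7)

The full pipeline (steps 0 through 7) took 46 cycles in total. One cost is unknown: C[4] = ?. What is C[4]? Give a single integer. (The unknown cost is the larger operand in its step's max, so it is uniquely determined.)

step 0 | dur = L[0]=5 = 5
step 1 | dur = max(L[1]=2, C[0]=7) = 7
step 2 | dur = max(L[2]=2, C[1]=4) = 4
step 3 | dur = max(L[3]=6, C[2]=8) = 8
step 4 | dur = max(L[4]=7, C[3]=6) = 7
step 5 | dur = max(L[5]=5, C[4]=?) = C[4]  (unknown; binding)
step 6 | dur = max(L[6]=2, C[5]=2) = 2
step 7 | dur = C[6]=7 = 7
sum of known step durations = 40
dur[5] = total - known = 46 - 40 = 6
C[4] is the binding max in step 5, so C[4] = dur[5] = 6

C[4] = 6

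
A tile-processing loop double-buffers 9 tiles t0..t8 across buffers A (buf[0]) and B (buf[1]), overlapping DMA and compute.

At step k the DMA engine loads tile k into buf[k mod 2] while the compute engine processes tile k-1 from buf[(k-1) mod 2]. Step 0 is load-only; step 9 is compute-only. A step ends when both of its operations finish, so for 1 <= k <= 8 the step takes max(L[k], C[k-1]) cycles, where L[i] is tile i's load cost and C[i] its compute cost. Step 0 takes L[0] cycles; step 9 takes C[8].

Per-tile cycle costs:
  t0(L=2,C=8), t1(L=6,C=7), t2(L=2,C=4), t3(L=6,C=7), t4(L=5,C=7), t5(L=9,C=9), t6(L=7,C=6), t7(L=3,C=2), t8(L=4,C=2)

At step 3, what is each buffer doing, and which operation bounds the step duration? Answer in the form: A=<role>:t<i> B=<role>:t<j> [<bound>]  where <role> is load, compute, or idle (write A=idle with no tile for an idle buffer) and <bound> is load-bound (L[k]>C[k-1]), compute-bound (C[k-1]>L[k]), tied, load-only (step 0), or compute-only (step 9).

step 3: A=compute:t2 B=load:t3 [load-bound]

  0. 2=2c; end=2; A:t0 B:-
  1. max(6,8)=8c; end=10; A:t0 B:t1
  2. max(2,7)=7c; end=17; A:t2 B:t1
  3. max(6,4)=6c; end=23; A:t2 B:t3
  4. max(5,7)=7c; end=30; A:t4 B:t3
  5. max(9,7)=9c; end=39; A:t4 B:t5
  6. max(7,9)=9c; end=48; A:t6 B:t5
  7. max(3,6)=6c; end=54; A:t6 B:t7
  8. max(4,2)=4c; end=58; A:t8 B:t7
  9. 2=2c; end=60; A:t8 B:t7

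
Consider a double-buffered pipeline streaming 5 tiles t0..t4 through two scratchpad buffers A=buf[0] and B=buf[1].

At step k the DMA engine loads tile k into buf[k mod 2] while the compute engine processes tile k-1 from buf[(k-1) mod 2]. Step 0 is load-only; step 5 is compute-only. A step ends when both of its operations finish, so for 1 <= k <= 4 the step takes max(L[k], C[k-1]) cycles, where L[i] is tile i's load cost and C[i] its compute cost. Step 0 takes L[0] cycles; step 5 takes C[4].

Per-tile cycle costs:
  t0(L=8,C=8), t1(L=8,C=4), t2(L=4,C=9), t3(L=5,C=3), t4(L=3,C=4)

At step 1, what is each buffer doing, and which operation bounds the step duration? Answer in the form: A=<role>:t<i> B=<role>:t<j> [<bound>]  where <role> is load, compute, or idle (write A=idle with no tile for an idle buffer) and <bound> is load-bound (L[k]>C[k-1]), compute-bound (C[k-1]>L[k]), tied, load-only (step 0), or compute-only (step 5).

step 1: A=compute:t0 B=load:t1 [tied]

step 0: L[0]=8 → dur=8, Σ=8 | A=load:t0 B=idle [load-only]
step 1: L[1]=8 C[0]=8 → dur=8, Σ=16 | A=compute:t0 B=load:t1 [tied]
step 2: L[2]=4 C[1]=4 → dur=4, Σ=20 | A=load:t2 B=compute:t1 [tied]
step 3: L[3]=5 C[2]=9 → dur=9, Σ=29 | A=compute:t2 B=load:t3 [compute-bound]
step 4: L[4]=3 C[3]=3 → dur=3, Σ=32 | A=load:t4 B=compute:t3 [tied]
step 5: C[4]=4 → dur=4, Σ=36 | A=compute:t4 B=idle [compute-only]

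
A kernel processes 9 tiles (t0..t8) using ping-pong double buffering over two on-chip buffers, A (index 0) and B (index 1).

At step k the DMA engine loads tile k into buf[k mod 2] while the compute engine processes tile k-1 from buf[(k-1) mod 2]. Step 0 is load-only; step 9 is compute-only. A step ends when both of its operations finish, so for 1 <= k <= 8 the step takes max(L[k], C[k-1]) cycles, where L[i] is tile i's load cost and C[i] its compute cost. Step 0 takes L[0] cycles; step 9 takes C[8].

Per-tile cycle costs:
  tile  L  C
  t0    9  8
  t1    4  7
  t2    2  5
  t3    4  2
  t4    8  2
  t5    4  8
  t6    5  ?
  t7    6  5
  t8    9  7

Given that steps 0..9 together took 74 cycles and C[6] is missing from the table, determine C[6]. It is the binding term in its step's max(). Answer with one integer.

step 0 | dur = L[0]=9 = 9
step 1 | dur = max(L[1]=4, C[0]=8) = 8
step 2 | dur = max(L[2]=2, C[1]=7) = 7
step 3 | dur = max(L[3]=4, C[2]=5) = 5
step 4 | dur = max(L[4]=8, C[3]=2) = 8
step 5 | dur = max(L[5]=4, C[4]=2) = 4
step 6 | dur = max(L[6]=5, C[5]=8) = 8
step 7 | dur = max(L[7]=6, C[6]=?) = C[6]  (unknown; binding)
step 8 | dur = max(L[8]=9, C[7]=5) = 9
step 9 | dur = C[8]=7 = 7
sum of known step durations = 65
dur[7] = total - known = 74 - 65 = 9
C[6] is the binding max in step 7, so C[6] = dur[7] = 9

C[6] = 9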